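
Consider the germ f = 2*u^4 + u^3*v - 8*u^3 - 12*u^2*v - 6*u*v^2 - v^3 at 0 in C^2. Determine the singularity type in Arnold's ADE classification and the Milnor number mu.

Type E_7, Milnor number mu = 7.

The Hessian of f at 0 has rank 0. Corank 2; j^3 = -(2*u + v)^3 is a perfect cube, so E-series; the 4-jet and mu = 7 give E_7.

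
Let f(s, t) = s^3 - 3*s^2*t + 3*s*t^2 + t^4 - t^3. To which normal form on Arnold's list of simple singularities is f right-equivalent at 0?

The Hessian of f at 0 has rank 0. Corank 2; j^3 = (s - t)^3 is a perfect cube, so E-series; the 4-jet and mu = 6 give E_6.

E6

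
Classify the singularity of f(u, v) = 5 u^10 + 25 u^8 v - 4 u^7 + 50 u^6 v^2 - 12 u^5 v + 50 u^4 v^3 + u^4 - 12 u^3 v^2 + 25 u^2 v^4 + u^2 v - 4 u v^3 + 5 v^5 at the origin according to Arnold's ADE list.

D6

The Hessian of f at 0 is [[0, 0], [0, 0]] with rank 0, so corank 2. A Groebner basis of the Jacobian ideal J(f) in C{u,v} is {u^3, u^2*v, 2*u^2 + u*v^2, -u*v/2 + v^3}; counting standard monomials gives mu = 6. Corank 2; j^3 = u^2*v has shape L^2 M (L != M), so D-series; mu = 6 gives D_6.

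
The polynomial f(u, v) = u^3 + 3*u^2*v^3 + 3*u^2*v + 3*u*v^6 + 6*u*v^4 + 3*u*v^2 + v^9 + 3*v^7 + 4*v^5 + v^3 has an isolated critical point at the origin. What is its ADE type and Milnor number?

The Hessian of f at 0 is [[0, 0], [0, 0]] with rank 0, so corank 2. A Groebner basis of the Jacobian ideal J(f) in C{u,v} is {u^2/2 + u*v^3 + u*v + v^2/2, v^4, u^3 - 3*u*v^2 - 2*v^3, u^2*v + 2*u*v^2 + v^3}; counting standard monomials gives mu = 8. Corank 2; j^3 = (u + v)^3 is a perfect cube, so E-series; the 5-jet and mu = 8 give E_8.

Type E_8, Milnor number mu = 8.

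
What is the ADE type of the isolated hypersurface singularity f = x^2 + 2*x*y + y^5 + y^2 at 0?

A_{4}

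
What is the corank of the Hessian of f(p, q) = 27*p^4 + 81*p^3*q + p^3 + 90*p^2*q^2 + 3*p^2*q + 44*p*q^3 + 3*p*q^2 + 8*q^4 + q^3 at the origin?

2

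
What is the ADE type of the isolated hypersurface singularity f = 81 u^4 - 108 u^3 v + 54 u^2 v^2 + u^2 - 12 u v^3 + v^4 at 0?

A3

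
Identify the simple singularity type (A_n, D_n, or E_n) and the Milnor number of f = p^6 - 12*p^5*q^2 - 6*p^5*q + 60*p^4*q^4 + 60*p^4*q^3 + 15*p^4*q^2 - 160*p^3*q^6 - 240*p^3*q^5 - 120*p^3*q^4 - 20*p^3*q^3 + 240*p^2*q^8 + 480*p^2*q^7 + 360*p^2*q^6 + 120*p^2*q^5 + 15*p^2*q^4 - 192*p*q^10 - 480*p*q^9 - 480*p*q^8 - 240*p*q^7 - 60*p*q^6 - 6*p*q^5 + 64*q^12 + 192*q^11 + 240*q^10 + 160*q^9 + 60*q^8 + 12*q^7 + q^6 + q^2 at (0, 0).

The Hessian of f at 0 has rank 1. Corank 1: A-series; mu = 5 gives A_5.

Type A_{5}, Milnor number mu = 5.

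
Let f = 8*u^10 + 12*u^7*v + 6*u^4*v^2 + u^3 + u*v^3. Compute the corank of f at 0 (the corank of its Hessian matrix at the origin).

2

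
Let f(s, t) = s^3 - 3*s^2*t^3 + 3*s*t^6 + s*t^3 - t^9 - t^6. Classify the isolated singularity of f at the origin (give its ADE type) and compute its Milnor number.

Type E7, Milnor number mu = 7.

The Hessian of f at 0 has rank 0. Corank 2; j^3 = s^3 is a perfect cube, so E-series; the 4-jet and mu = 7 give E_7.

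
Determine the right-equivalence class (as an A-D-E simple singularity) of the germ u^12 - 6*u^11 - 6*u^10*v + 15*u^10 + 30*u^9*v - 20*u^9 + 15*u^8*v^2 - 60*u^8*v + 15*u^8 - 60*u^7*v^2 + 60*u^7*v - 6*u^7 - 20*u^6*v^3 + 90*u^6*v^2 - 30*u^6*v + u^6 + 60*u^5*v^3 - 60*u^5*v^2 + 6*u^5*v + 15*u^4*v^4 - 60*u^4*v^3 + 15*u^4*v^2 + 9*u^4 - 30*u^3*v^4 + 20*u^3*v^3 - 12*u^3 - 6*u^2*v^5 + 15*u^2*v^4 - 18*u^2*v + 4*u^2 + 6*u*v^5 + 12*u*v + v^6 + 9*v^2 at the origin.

A5

The Hessian of f at 0 is [[8, 12], [12, 18]] with rank 1, so corank 1. A Groebner basis of the Jacobian ideal J(f) in C{u,v} is {u*v^2 + 4*u*v/3 + 16*u/81 + 4*v^2/3 + 8*v/27, -40*u*v/27 - 64*u/243 + v^3 - 4*v^2/3 - 32*v/81, u^2 - 2*u/3 - v}; counting standard monomials gives mu = 5. Corank 1: A-series; mu = 5 gives A_5.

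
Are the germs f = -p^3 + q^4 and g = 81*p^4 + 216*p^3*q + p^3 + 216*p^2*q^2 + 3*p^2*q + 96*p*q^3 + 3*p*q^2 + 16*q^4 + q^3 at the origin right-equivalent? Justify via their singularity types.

The Hessian of f at 0 has rank 0. Corank 2; j^3 = -p^3 is a perfect cube, so E-series; the 4-jet and mu = 6 give E_6. The Hessian of g at 0 has rank 0. Corank 2; j^3 = (p + q)^3 is a perfect cube, so E-series; the 4-jet and mu = 6 give E_6. Both have type E_6, hence right-equivalent.

Yes.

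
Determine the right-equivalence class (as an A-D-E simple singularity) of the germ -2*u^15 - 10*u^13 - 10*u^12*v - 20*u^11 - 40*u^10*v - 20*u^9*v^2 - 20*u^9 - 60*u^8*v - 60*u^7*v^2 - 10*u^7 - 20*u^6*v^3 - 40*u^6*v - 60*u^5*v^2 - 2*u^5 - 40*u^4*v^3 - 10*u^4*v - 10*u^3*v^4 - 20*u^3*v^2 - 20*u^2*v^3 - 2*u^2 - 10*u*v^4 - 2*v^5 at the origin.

The Hessian of f at 0 has rank 1. Corank 1: A-series; mu = 4 gives A_4.

A_{4}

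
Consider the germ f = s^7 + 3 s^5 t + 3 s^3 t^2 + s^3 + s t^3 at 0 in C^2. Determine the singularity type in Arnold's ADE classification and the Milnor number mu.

The Hessian of f at 0 has rank 0. Corank 2; j^3 = s^3 is a perfect cube, so E-series; the 4-jet and mu = 7 give E_7.

Type E_7, Milnor number mu = 7.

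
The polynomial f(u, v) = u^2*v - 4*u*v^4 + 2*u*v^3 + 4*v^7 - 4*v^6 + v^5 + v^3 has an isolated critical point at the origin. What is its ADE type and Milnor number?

The Hessian of f at 0 is [[0, 0], [0, 0]] with rank 0, so corank 2. A Groebner basis of the Jacobian ideal J(f) in C{u,v} is {v^3, u^2 + 3*v^2, u*v}; counting standard monomials gives mu = 4. Corank 2; j^3 = v*(u^2 + v^2) splits into three distinct lines over C (the quadratic factor has nonzero discriminant), so D_4.

Type D_4, Milnor number mu = 4.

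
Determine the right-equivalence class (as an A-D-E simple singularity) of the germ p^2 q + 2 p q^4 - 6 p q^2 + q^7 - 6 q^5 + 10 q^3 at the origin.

D4

The Hessian of f at 0 is [[0, 0], [0, 0]] with rank 0, so corank 2. A Groebner basis of the Jacobian ideal J(f) in C{p,q} is {q^3, p^2 - 6*q^2, p*q - 3*q^2}; counting standard monomials gives mu = 4. Corank 2; j^3 = q*(p^2 - 6*p*q + 10*q^2) splits into three distinct lines over C (the quadratic factor has nonzero discriminant), so D_4.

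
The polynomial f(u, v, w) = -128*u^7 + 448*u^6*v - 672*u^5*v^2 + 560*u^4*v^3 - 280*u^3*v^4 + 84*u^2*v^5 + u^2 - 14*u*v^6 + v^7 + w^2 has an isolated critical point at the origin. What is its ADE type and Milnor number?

Type A_6, Milnor number mu = 6.

The Hessian of f at 0 has rank 2. Corank 1: A-series; mu = 6 gives A_6.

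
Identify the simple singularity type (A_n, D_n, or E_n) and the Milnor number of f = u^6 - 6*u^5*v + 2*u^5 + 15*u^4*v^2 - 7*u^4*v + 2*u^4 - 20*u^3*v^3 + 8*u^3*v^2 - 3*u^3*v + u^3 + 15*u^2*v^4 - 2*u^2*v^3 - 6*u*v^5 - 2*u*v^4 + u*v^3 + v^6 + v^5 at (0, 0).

Type E_{7}, Milnor number mu = 7.

The Hessian of f at 0 is [[0, 0], [0, 0]] with rank 0, so corank 2. A Groebner basis of the Jacobian ideal J(f) in C{u,v} is {3*u^2 + v^4 + v^3, u^3, u^2*v - u^2 - v^3/3, -5*u^2 + u*v^2 - 5*v^3/3}; counting standard monomials gives mu = 7. Corank 2; j^3 = u^3 is a perfect cube, so E-series; the 4-jet and mu = 7 give E_7.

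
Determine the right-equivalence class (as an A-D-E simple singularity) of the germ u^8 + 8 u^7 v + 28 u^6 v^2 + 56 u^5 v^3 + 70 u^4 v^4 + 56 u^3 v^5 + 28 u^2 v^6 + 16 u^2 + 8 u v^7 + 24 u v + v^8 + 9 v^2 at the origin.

A_{7}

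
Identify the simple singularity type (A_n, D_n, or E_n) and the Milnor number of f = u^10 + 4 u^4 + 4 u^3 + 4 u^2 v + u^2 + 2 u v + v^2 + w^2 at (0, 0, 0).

The Hessian of f at 0 has rank 2. Corank 1: A-series; mu = 9 gives A_9.

Type A9, Milnor number mu = 9.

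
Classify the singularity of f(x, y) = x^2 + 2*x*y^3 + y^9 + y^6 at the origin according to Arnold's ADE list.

A_{8}

The Hessian of f at 0 has rank 1. Corank 1: A-series; mu = 8 gives A_8.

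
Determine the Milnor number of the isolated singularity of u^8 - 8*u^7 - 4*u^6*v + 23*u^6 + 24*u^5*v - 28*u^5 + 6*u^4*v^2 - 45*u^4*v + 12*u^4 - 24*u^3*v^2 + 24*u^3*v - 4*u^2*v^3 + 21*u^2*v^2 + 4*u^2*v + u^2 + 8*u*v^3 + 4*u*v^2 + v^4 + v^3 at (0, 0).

The Hessian of f at 0 is [[2, 0], [0, 0]] with rank 1, so corank 1. A Groebner basis of the Jacobian ideal J(f) in C{u,v} is {v^2, u}; counting standard monomials gives mu = 2. Corank 1: A-series; mu = 2 gives A_2.

2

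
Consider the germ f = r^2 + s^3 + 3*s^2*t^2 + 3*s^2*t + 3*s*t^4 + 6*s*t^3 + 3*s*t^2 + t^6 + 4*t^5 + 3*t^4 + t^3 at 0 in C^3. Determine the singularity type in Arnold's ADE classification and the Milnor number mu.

Type E_8, Milnor number mu = 8.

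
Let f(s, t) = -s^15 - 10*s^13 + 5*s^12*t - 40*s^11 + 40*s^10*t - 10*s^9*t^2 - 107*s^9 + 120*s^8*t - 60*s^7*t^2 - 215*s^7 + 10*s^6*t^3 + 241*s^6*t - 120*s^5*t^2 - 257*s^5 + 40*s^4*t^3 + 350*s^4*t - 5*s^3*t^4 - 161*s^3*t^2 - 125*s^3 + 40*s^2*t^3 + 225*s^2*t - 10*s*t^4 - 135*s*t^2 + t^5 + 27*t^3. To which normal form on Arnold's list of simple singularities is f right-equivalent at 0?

The Hessian of f at 0 has rank 0. Corank 2; j^3 = -(5*s - 3*t)^3 is a perfect cube, so E-series; the 5-jet and mu = 8 give E_8.

E8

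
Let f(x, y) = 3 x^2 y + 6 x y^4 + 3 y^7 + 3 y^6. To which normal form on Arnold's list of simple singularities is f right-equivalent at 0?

The Hessian of f at 0 is [[0, 0], [0, 0]] with rank 0, so corank 2. A Groebner basis of the Jacobian ideal J(f) in C{x,y} is {x*y + y^4, x^3, x^2*y, -x^2/6 + x*y^2}; counting standard monomials gives mu = 7. Corank 2; j^3 = 3*x^2*y has shape L^2 M (L != M), so D-series; mu = 7 gives D_7.

D7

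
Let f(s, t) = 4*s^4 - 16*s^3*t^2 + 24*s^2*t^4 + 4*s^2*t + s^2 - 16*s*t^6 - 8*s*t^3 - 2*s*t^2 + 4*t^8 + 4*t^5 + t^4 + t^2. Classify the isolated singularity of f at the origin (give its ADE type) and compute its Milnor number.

The Hessian of f at 0 has rank 2. Corank 0: nondegenerate Morse point, so A_1.

Type A1, Milnor number mu = 1.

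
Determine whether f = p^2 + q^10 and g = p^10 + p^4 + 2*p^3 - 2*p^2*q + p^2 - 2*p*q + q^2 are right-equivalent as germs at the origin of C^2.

Yes.

The Hessian of f at 0 has rank 1. Corank 1: A-series; mu = 9 gives A_9. The Hessian of g at 0 has rank 1. Corank 1: A-series; mu = 9 gives A_9. Both have type A_9, hence right-equivalent.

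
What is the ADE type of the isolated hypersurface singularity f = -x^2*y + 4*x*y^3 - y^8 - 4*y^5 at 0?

The Hessian of f at 0 is [[0, 0], [0, 0]] with rank 0, so corank 2. A Groebner basis of the Jacobian ideal J(f) in C{x,y} is {x^4, x^3*y + x^2 - 2*x*y^2, -x^3/2 + x^2*y^2, -x*y/2 + y^3}; counting standard monomials gives mu = 9. Corank 2; j^3 = -x^2*y has shape L^2 M (L != M), so D-series; mu = 9 gives D_9.

D_{9}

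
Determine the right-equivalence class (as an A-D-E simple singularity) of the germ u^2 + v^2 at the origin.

The Hessian of f at 0 is [[2, 0], [0, 2]] with rank 2, so corank 0. A Groebner basis of the Jacobian ideal J(f) in C{u,v} is {u, v}; counting standard monomials gives mu = 1. Corank 0: nondegenerate Morse point, so A_1.

A_1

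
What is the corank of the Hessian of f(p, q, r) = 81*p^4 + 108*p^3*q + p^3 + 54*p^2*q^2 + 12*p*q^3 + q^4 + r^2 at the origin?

2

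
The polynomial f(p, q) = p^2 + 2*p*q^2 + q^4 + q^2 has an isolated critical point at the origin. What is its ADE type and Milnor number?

Type A1, Milnor number mu = 1.

The Hessian of f at 0 has rank 2. Corank 0: nondegenerate Morse point, so A_1.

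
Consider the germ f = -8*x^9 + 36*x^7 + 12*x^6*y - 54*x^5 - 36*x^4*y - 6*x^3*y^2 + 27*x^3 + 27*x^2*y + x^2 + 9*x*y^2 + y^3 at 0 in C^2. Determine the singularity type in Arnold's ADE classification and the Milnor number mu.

The Hessian of f at 0 has rank 1. Corank 1: A-series; mu = 2 gives A_2.

Type A_2, Milnor number mu = 2.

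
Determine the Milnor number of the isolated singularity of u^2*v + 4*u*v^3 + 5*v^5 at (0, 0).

6

The Hessian of f at 0 is [[0, 0], [0, 0]] with rank 0, so corank 2. A Groebner basis of the Jacobian ideal J(f) in C{u,v} is {u^3, u^2*v, -2*u^2 + u*v^2, u*v/2 + v^3}; counting standard monomials gives mu = 6. Corank 2; j^3 = u^2*v has shape L^2 M (L != M), so D-series; mu = 6 gives D_6.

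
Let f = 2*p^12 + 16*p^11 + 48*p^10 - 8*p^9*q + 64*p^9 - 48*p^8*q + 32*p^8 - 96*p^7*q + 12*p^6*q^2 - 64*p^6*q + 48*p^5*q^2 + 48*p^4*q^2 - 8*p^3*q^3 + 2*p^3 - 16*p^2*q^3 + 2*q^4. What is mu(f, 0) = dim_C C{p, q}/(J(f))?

6

The Hessian of f at 0 has rank 0. Corank 2; j^3 = 2*p^3 is a perfect cube, so E-series; the 4-jet and mu = 6 give E_6.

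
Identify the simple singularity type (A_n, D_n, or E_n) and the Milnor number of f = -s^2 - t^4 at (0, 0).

Type A_3, Milnor number mu = 3.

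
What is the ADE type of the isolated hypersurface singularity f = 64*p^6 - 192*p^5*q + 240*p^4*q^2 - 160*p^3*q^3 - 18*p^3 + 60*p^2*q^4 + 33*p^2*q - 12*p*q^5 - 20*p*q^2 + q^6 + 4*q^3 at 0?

D_{7}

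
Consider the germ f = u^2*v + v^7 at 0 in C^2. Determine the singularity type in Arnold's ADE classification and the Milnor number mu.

Type D8, Milnor number mu = 8.

The Hessian of f at 0 has rank 0. Corank 2; j^3 = u^2*v has shape L^2 M (L != M), so D-series; mu = 8 gives D_8.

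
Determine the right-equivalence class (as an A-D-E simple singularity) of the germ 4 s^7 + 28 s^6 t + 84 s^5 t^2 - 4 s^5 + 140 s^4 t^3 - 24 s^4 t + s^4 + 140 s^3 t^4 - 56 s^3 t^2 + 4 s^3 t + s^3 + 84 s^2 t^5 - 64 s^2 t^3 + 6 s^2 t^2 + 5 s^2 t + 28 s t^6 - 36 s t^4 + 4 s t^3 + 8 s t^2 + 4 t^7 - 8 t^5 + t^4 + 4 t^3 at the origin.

The Hessian of f at 0 is [[0, 0], [0, 0]] with rank 0, so corank 2. A Groebner basis of the Jacobian ideal J(f) in C{s,t} is {s*t^2 + s*t/2 + t^2, -s*t/4 + t^3 - t^2/2, s^2 + 3*s*t + 2*t^2}; counting standard monomials gives mu = 5. Corank 2; j^3 = (s + t)*(s + 2*t)^2 has shape L^2 M (L != M), so D-series; mu = 5 gives D_5.

D_{5}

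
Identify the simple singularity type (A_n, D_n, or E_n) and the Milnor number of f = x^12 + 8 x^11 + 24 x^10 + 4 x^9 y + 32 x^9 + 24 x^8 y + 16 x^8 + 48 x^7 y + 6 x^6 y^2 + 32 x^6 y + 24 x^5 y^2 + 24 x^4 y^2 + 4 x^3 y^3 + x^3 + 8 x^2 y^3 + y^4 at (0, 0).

Type E_6, Milnor number mu = 6.

The Hessian of f at 0 has rank 0. Corank 2; j^3 = x^3 is a perfect cube, so E-series; the 4-jet and mu = 6 give E_6.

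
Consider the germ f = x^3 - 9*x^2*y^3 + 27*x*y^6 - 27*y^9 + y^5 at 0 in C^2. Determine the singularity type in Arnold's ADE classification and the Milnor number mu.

Type E_8, Milnor number mu = 8.

The Hessian of f at 0 has rank 0. Corank 2; j^3 = x^3 is a perfect cube, so E-series; the 5-jet and mu = 8 give E_8.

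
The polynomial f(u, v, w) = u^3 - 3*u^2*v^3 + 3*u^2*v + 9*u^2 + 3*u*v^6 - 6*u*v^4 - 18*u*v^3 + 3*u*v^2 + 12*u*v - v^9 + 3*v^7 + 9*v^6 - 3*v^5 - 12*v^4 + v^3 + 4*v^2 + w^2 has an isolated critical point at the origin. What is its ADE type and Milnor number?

Type A_{2}, Milnor number mu = 2.

The Hessian of f at 0 has rank 2. Corank 1: A-series; mu = 2 gives A_2.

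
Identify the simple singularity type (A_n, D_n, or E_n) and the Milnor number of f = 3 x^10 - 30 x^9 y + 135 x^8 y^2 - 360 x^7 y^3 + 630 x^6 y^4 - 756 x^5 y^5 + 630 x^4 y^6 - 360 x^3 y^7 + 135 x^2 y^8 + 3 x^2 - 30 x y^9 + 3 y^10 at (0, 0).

Type A_{9}, Milnor number mu = 9.

The Hessian of f at 0 is [[6, 0], [0, 0]] with rank 1, so corank 1. A Groebner basis of the Jacobian ideal J(f) in C{x,y} is {y^9, x}; counting standard monomials gives mu = 9. Corank 1: A-series; mu = 9 gives A_9.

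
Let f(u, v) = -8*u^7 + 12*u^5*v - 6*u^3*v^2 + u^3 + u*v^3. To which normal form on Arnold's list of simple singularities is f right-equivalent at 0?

E_{7}

The Hessian of f at 0 is [[0, 0], [0, 0]] with rank 0, so corank 2. A Groebner basis of the Jacobian ideal J(f) in C{u,v} is {u^3, u*v^2, 3*u^2 + v^3}; counting standard monomials gives mu = 7. Corank 2; j^3 = u^3 is a perfect cube, so E-series; the 4-jet and mu = 7 give E_7.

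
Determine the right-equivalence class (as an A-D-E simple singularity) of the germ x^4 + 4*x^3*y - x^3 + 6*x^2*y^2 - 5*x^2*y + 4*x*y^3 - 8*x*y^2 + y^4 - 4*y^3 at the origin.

D_{5}

The Hessian of f at 0 is [[0, 0], [0, 0]] with rank 0, so corank 2. A Groebner basis of the Jacobian ideal J(f) in C{x,y} is {x*y^2 - x*y/2 - y^2, x*y/4 + y^3 + y^2/2, x^2 + 3*x*y + 2*y^2}; counting standard monomials gives mu = 5. Corank 2; j^3 = -(x + y)*(x + 2*y)^2 has shape L^2 M (L != M), so D-series; mu = 5 gives D_5.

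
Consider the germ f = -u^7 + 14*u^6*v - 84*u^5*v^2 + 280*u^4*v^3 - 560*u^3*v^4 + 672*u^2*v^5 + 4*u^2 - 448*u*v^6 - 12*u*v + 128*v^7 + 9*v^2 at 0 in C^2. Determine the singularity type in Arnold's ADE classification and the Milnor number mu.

Type A_6, Milnor number mu = 6.

The Hessian of f at 0 has rank 1. Corank 1: A-series; mu = 6 gives A_6.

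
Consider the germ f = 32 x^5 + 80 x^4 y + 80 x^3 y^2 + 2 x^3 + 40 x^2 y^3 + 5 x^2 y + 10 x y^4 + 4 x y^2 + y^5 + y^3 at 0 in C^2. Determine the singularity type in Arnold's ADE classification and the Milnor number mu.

Type D6, Milnor number mu = 6.

The Hessian of f at 0 is [[0, 0], [0, 0]] with rank 0, so corank 2. A Groebner basis of the Jacobian ideal J(f) in C{x,y} is {x*y/10 + y^4 + y^2/10, x*y^2 + y^3, x^2 + 3*x*y/2 + y^2/2}; counting standard monomials gives mu = 6. Corank 2; j^3 = (x + y)^2*(2*x + y) has shape L^2 M (L != M), so D-series; mu = 6 gives D_6.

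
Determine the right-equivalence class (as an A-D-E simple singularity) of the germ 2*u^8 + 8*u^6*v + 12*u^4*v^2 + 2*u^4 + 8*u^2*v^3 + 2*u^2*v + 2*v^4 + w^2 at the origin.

The Hessian of f at 0 is [[0, 0, 0], [0, 0, 0], [0, 0, 2]] with rank 1, so corank 2. A Groebner basis of the Jacobian ideal J(f) in C{u,v,w} is {u^3, u^2/4 + v^3, u*v, w}; counting standard monomials gives mu = 5. Corank 2; j^3 = 2*u^2*v has shape L^2 M (L != M), so D-series; mu = 5 gives D_5.

D_{5}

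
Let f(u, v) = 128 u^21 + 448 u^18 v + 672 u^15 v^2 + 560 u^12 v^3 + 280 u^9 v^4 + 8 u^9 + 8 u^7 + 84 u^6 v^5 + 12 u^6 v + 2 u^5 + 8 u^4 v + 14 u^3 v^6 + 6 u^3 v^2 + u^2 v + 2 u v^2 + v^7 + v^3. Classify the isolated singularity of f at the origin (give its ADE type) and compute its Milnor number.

Type D8, Milnor number mu = 8.

The Hessian of f at 0 has rank 0. Corank 2; j^3 = v*(u + v)^2 has shape L^2 M (L != M), so D-series; mu = 8 gives D_8.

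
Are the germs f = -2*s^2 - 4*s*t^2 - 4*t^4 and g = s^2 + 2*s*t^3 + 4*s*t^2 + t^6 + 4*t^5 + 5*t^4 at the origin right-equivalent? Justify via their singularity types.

The Hessian of f at 0 has rank 1. Corank 1: A-series; mu = 3 gives A_3. The Hessian of g at 0 has rank 1. Corank 1: A-series; mu = 3 gives A_3. Both have type A_3, hence right-equivalent.

Yes.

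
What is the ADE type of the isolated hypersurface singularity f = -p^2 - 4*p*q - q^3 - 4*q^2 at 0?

A_2

The Hessian of f at 0 has rank 1. Corank 1: A-series; mu = 2 gives A_2.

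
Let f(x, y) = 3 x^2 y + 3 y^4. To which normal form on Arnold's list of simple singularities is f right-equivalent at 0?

The Hessian of f at 0 has rank 0. Corank 2; j^3 = 3*x^2*y has shape L^2 M (L != M), so D-series; mu = 5 gives D_5.

D5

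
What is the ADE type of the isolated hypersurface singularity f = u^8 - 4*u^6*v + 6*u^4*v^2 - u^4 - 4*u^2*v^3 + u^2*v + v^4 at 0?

D_5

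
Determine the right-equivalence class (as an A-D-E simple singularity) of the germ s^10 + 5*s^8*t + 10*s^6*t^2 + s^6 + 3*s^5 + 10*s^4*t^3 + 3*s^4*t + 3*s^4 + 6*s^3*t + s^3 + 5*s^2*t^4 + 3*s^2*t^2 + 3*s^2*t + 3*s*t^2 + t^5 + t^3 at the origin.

E8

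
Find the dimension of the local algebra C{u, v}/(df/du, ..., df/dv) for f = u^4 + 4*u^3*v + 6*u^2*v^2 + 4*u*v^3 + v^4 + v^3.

The Hessian of f at 0 has rank 0. Corank 2; j^3 = v^3 is a perfect cube, so E-series; the 4-jet and mu = 6 give E_6.

6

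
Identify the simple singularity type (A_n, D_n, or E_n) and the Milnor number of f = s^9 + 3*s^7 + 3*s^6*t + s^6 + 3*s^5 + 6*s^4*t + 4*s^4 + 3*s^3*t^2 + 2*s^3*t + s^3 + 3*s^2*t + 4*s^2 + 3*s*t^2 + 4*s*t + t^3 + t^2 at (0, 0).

The Hessian of f at 0 has rank 1. Corank 1: A-series; mu = 2 gives A_2.

Type A2, Milnor number mu = 2.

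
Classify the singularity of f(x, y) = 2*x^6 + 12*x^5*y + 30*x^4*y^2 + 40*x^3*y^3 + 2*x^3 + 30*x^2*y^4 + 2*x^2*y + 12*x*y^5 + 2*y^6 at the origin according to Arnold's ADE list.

D_7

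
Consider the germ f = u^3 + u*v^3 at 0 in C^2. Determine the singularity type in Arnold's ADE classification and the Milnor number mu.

The Hessian of f at 0 is [[0, 0], [0, 0]] with rank 0, so corank 2. A Groebner basis of the Jacobian ideal J(f) in C{u,v} is {u^3, u*v^2, 3*u^2 + v^3}; counting standard monomials gives mu = 7. Corank 2; j^3 = u^3 is a perfect cube, so E-series; the 4-jet and mu = 7 give E_7.

Type E_7, Milnor number mu = 7.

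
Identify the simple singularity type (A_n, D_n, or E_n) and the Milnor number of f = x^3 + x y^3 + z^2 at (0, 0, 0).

Type E_7, Milnor number mu = 7.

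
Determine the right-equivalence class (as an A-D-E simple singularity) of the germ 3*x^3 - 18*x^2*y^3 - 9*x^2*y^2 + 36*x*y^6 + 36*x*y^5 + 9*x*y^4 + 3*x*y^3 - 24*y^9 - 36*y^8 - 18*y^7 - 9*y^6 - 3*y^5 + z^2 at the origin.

The Hessian of f at 0 is [[0, 0, 0], [0, 0, 0], [0, 0, 2]] with rank 1, so corank 2. A Groebner basis of the Jacobian ideal J(f) in C{x,y,z} is {-x^2 + y^4 - y^3/3, x^3, x^2*y + x^2/3 + y^3/9, -x^2 + x*y^2 - y^3/3, z}; counting standard monomials gives mu = 7. Corank 2; j^3 = 3*x^3 is a perfect cube, so E-series; the 4-jet and mu = 7 give E_7.

E7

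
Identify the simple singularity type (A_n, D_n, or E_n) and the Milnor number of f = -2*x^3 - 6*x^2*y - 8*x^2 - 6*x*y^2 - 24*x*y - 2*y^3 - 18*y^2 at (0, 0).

Type A2, Milnor number mu = 2.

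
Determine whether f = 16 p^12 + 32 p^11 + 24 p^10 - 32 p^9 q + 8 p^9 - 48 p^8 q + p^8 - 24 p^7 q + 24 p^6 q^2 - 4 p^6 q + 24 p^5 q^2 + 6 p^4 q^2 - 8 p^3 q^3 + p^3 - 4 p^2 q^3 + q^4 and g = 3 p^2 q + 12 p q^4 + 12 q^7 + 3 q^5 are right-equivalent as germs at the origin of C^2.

No.

The Hessian of f at 0 has rank 0. Corank 2; j^3 = p^3 is a perfect cube, so E-series; the 4-jet and mu = 6 give E_6. The Hessian of g at 0 has rank 0. Corank 2; j^3 = 3*p^2*q has shape L^2 M (L != M), so D-series; mu = 6 gives D_6. f is E_6 but g is D_6, hence not right-equivalent.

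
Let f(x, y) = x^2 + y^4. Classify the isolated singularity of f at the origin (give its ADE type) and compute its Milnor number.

Type A3, Milnor number mu = 3.

The Hessian of f at 0 has rank 1. Corank 1: A-series; mu = 3 gives A_3.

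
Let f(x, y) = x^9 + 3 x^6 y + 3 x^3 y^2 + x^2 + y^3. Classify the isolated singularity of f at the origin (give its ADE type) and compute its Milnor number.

Type A2, Milnor number mu = 2.

The Hessian of f at 0 has rank 1. Corank 1: A-series; mu = 2 gives A_2.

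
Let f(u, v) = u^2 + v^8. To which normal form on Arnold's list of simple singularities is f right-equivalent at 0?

A7

The Hessian of f at 0 is [[2, 0], [0, 0]] with rank 1, so corank 1. A Groebner basis of the Jacobian ideal J(f) in C{u,v} is {v^7, u}; counting standard monomials gives mu = 7. Corank 1: A-series; mu = 7 gives A_7.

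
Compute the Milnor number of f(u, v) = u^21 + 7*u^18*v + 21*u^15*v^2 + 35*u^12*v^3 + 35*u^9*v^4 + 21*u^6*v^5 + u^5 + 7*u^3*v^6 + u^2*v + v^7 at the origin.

The Hessian of f at 0 has rank 0. Corank 2; j^3 = u^2*v has shape L^2 M (L != M), so D-series; mu = 8 gives D_8.

8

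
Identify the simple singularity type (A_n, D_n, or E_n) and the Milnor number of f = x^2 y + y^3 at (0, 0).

Type D_4, Milnor number mu = 4.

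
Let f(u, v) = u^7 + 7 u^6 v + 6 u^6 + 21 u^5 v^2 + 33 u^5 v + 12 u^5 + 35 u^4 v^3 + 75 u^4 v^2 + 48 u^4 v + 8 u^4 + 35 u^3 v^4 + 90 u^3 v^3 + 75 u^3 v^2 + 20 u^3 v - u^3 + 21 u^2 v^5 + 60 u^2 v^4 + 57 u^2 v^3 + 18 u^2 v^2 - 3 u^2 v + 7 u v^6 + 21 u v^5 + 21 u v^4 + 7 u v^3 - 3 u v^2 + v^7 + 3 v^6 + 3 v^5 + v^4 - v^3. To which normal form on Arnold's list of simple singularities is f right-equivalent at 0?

E7

The Hessian of f at 0 is [[0, 0], [0, 0]] with rank 0, so corank 2. A Groebner basis of the Jacobian ideal J(f) in C{u,v} is {3*u^2/4 + 3*u*v/2 + v^4 + v^3/4 + 3*v^2/4, u^3 - 9*u^2/4 - 9*u*v/2 + v^3/4 - 9*v^2/4, u^2*v + 7*u^2/4 + 7*u*v/2 - 5*v^3/12 + 7*v^2/4, -u^2 + u*v^2 - 2*u*v + 2*v^3/3 - v^2}; counting standard monomials gives mu = 7. Corank 2; j^3 = -(u + v)^3 is a perfect cube, so E-series; the 4-jet and mu = 7 give E_7.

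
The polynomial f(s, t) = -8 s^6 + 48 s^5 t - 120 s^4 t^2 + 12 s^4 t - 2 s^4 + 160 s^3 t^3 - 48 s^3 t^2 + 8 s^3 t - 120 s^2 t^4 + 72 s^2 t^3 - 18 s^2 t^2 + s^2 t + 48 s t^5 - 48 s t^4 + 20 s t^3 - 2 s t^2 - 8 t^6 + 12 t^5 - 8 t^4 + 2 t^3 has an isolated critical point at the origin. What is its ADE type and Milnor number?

The Hessian of f at 0 is [[0, 0], [0, 0]] with rank 0, so corank 2. A Groebner basis of the Jacobian ideal J(f) in C{s,t} is {t^3, s^2 + 2*t^2, s*t - t^2}; counting standard monomials gives mu = 4. Corank 2; j^3 = t*(s^2 - 2*s*t + 2*t^2) splits into three distinct lines over C (the quadratic factor has nonzero discriminant), so D_4.

Type D_4, Milnor number mu = 4.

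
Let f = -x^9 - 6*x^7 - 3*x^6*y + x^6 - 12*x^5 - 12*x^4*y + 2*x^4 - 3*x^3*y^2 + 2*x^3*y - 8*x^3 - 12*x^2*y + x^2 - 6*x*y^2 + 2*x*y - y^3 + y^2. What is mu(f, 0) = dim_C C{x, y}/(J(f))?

The Hessian of f at 0 is [[2, 2], [2, 2]] with rank 1, so corank 1. A Groebner basis of the Jacobian ideal J(f) in C{x,y} is {y^2, x + y}; counting standard monomials gives mu = 2. Corank 1: A-series; mu = 2 gives A_2.

2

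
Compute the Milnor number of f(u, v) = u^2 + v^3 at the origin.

The Hessian of f at 0 has rank 1. Corank 1: A-series; mu = 2 gives A_2.

2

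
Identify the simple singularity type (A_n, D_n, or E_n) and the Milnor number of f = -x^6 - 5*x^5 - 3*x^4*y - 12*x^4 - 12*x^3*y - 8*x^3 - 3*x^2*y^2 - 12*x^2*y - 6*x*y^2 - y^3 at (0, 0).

Type E8, Milnor number mu = 8.

The Hessian of f at 0 has rank 0. Corank 2; j^3 = -(2*x + y)^3 is a perfect cube, so E-series; the 5-jet and mu = 8 give E_8.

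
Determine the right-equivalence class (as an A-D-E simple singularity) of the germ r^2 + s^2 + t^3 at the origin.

The Hessian of f at 0 is [[2, 0, 0], [0, 0, 0], [0, 0, 2]] with rank 2, so corank 1. A Groebner basis of the Jacobian ideal J(f) in C{s,t,r} is {t^2, s, r}; counting standard monomials gives mu = 2. Corank 1: A-series; mu = 2 gives A_2.

A2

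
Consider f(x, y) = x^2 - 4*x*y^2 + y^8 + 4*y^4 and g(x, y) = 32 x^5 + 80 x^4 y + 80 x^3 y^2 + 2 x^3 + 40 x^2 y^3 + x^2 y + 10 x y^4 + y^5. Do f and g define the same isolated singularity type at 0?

The Hessian of f at 0 is [[2, 0], [0, 0]] with rank 1, so corank 1. A Groebner basis of the Jacobian ideal J(f) in C{x,y} is {x^4, x^3*y, -x/2 + y^2}; counting standard monomials gives mu = 7. Corank 1: A-series; mu = 7 gives A_7. The Hessian of g at 0 is [[0, 0], [0, 0]] with rank 0, so corank 2. A Groebner basis of the Jacobian ideal J(g) in C{x,y} is {-x*y/10 + y^4, x*y^2, x^2 + x*y/2}; counting standard monomials gives mu = 6. Corank 2; j^3 = x^2*(2*x + y) has shape L^2 M (L != M), so D-series; mu = 6 gives D_6. f is A_7 but g is D_6, hence not right-equivalent.

No.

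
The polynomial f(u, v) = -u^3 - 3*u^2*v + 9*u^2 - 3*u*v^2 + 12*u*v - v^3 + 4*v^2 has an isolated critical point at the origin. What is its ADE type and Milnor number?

The Hessian of f at 0 has rank 1. Corank 1: A-series; mu = 2 gives A_2.

Type A2, Milnor number mu = 2.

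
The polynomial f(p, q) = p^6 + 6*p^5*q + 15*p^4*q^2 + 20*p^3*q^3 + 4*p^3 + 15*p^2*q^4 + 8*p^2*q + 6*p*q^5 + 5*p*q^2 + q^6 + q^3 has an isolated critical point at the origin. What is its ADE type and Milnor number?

Type D_{7}, Milnor number mu = 7.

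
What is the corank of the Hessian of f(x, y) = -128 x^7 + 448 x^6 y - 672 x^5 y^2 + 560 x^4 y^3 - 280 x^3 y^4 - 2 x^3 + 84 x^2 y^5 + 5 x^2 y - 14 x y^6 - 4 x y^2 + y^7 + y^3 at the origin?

2

Hessian at 0 has rank 0.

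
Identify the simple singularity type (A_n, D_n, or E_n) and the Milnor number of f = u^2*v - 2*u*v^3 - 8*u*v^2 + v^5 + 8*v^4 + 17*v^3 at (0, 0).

Type D_{4}, Milnor number mu = 4.

The Hessian of f at 0 is [[0, 0], [0, 0]] with rank 0, so corank 2. A Groebner basis of the Jacobian ideal J(f) in C{u,v} is {v^3, u^2 - 13*v^2, u*v - 4*v^2}; counting standard monomials gives mu = 4. Corank 2; j^3 = v*(u^2 - 8*u*v + 17*v^2) splits into three distinct lines over C (the quadratic factor has nonzero discriminant), so D_4.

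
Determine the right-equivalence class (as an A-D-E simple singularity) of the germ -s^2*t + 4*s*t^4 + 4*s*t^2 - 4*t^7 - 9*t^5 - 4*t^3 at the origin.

D_{6}

The Hessian of f at 0 is [[0, 0], [0, 0]] with rank 0, so corank 2. A Groebner basis of the Jacobian ideal J(f) in C{s,t} is {-s*t/2 + t^4 + t^2, s*t^2 - 2*t^3, s^2 - 3*s*t/2 - t^2}; counting standard monomials gives mu = 6. Corank 2; j^3 = -t*(s - 2*t)^2 has shape L^2 M (L != M), so D-series; mu = 6 gives D_6.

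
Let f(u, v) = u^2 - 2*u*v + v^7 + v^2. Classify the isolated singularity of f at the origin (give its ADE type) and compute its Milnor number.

Type A_6, Milnor number mu = 6.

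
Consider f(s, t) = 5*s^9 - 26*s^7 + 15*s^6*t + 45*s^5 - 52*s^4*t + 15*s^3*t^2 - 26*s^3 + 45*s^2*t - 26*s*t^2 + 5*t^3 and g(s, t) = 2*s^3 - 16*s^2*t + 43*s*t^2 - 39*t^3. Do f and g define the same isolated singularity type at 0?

Yes.

The Hessian of f at 0 has rank 0. Corank 2; j^3 = -(2*s - t)*(13*s^2 - 16*s*t + 5*t^2) splits into three distinct lines over C (the quadratic factor has nonzero discriminant), so D_4. The Hessian of g at 0 has rank 0. Corank 2; j^3 = (s - 3*t)*(2*s^2 - 10*s*t + 13*t^2) splits into three distinct lines over C (the quadratic factor has nonzero discriminant), so D_4. Both have type D_4, hence right-equivalent.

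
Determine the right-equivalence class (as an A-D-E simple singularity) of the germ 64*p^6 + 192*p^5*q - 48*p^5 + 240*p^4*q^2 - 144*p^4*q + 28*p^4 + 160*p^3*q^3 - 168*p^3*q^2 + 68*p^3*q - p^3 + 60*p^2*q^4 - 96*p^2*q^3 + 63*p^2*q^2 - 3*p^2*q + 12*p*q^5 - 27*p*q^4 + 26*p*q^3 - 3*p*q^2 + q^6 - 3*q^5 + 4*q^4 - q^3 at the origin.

The Hessian of f at 0 is [[0, 0], [0, 0]] with rank 0, so corank 2. A Groebner basis of the Jacobian ideal J(f) in C{p,q} is {p^3 + 3*p^2/2 + 3*p*q + 3*q^2/2, p^2*q - 2*p^2 - 4*p*q - 2*q^2, 5*p^2/2 + p*q^2 + 5*p*q + 5*q^2/2, -3*p^2 - 6*p*q + q^3 - 3*q^2}; counting standard monomials gives mu = 6. Corank 2; j^3 = -(p + q)^3 is a perfect cube, so E-series; the 4-jet and mu = 6 give E_6.

E_{6}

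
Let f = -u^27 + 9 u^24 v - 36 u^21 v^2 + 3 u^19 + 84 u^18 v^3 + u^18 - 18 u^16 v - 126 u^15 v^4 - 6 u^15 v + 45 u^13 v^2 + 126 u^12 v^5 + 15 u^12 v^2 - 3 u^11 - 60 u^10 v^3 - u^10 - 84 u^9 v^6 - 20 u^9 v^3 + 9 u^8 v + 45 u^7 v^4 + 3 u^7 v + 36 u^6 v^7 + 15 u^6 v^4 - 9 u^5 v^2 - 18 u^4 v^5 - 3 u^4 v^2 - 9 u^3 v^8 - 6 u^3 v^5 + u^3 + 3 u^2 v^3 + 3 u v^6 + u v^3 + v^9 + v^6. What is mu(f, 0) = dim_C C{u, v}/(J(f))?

7

The Hessian of f at 0 is [[0, 0], [0, 0]] with rank 0, so corank 2. A Groebner basis of the Jacobian ideal J(f) in C{u,v} is {u^3, u*v^2, 3*u^2 + v^3}; counting standard monomials gives mu = 7. Corank 2; j^3 = u^3 is a perfect cube, so E-series; the 4-jet and mu = 7 give E_7.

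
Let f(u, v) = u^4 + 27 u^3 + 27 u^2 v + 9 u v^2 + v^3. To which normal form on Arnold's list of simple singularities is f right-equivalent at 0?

E6

The Hessian of f at 0 is [[0, 0], [0, 0]] with rank 0, so corank 2. A Groebner basis of the Jacobian ideal J(f) in C{u,v} is {v^4, u*v^2 + 2*v^3/9, u^2 + 2*u*v/3 + v^2/9}; counting standard monomials gives mu = 6. Corank 2; j^3 = (3*u + v)^3 is a perfect cube, so E-series; the 4-jet and mu = 6 give E_6.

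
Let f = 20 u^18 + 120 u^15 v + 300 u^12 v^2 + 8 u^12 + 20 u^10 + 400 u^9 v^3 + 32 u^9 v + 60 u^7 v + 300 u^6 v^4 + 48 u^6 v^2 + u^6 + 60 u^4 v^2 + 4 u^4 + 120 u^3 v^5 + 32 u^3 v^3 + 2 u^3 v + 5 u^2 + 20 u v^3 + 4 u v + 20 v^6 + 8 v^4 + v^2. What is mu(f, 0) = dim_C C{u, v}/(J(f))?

1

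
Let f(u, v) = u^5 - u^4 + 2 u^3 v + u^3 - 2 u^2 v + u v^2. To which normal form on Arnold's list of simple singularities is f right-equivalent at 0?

D5

The Hessian of f at 0 has rank 0. Corank 2; j^3 = u*(u - v)^2 has shape L^2 M (L != M), so D-series; mu = 5 gives D_5.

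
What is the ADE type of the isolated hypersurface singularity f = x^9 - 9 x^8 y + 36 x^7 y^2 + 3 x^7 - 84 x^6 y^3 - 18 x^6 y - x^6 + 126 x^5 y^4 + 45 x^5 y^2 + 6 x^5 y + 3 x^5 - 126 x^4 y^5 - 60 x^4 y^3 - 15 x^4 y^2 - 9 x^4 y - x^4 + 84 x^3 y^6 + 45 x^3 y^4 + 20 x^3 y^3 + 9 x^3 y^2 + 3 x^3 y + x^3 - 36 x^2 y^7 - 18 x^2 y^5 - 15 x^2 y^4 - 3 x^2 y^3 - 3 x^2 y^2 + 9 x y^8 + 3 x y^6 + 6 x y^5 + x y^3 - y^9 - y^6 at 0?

E_{7}

The Hessian of f at 0 is [[0, 0], [0, 0]] with rank 0, so corank 2. A Groebner basis of the Jacobian ideal J(f) in C{x,y} is {3*x^2 + y^4 + y^3, x^3, x^2*y - x^2 - y^3/3, -2*x^2 + x*y^2 - 2*y^3/3}; counting standard monomials gives mu = 7. Corank 2; j^3 = x^3 is a perfect cube, so E-series; the 4-jet and mu = 7 give E_7.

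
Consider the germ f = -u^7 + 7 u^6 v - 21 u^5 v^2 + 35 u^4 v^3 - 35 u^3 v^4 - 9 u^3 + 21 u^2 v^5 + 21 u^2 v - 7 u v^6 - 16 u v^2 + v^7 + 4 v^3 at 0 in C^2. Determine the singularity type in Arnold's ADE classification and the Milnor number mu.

The Hessian of f at 0 has rank 0. Corank 2; j^3 = -(u - v)*(3*u - 2*v)^2 has shape L^2 M (L != M), so D-series; mu = 8 gives D_8.

Type D_8, Milnor number mu = 8.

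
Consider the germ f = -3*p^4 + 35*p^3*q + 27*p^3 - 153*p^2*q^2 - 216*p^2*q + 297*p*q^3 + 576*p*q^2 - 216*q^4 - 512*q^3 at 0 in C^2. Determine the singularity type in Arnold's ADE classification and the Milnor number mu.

Type E_7, Milnor number mu = 7.

The Hessian of f at 0 is [[0, 0], [0, 0]] with rank 0, so corank 2. A Groebner basis of the Jacobian ideal J(f) in C{p,q} is {19683*p^2 - 104976*p*q + q^4 + 27*q^3 + 139968*q^2, p^3 - 3672*p^2 + 19584*p*q - 24*q^3 - 26112*q^2, p^2*q - 891*p^2 + 4752*p*q - 25*q^3/3 - 6336*q^2, -162*p^2 + p*q^2 + 864*p*q - 26*q^3/9 - 1152*q^2}; counting standard monomials gives mu = 7. Corank 2; j^3 = (3*p - 8*q)^3 is a perfect cube, so E-series; the 4-jet and mu = 7 give E_7.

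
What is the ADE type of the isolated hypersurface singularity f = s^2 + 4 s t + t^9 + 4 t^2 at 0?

A_8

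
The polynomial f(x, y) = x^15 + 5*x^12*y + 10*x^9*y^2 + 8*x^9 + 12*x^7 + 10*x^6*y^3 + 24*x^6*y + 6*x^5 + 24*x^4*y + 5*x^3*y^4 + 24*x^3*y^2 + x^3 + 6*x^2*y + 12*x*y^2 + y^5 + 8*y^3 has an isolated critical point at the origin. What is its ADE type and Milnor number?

Type E_{8}, Milnor number mu = 8.

The Hessian of f at 0 is [[0, 0], [0, 0]] with rank 0, so corank 2. A Groebner basis of the Jacobian ideal J(f) in C{x,y} is {-x^2/32 + x*y^3 - x*y/8 - y^2/8, y^4, x^3 - 12*x*y^2 - 16*y^3, x^2*y + 4*x*y^2 + 4*y^3}; counting standard monomials gives mu = 8. Corank 2; j^3 = (x + 2*y)^3 is a perfect cube, so E-series; the 5-jet and mu = 8 give E_8.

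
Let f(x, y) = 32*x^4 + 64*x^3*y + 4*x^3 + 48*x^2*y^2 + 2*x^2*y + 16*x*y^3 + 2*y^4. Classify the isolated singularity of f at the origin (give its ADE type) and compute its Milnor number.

Type D_5, Milnor number mu = 5.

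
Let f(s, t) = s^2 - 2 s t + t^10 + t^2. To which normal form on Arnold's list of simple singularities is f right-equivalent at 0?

The Hessian of f at 0 is [[2, -2], [-2, 2]] with rank 1, so corank 1. A Groebner basis of the Jacobian ideal J(f) in C{s,t} is {t^9, s - t}; counting standard monomials gives mu = 9. Corank 1: A-series; mu = 9 gives A_9.

A9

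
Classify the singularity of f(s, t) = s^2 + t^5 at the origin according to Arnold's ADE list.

A4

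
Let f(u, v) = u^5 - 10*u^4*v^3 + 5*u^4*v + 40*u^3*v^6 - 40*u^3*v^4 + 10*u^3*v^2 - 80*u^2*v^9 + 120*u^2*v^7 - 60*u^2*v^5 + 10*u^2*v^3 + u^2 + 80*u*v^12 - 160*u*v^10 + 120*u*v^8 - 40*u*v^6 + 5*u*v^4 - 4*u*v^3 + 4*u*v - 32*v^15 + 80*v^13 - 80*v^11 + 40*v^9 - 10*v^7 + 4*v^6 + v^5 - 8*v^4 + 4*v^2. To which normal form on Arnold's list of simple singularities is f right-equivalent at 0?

A4

The Hessian of f at 0 has rank 1. Corank 1: A-series; mu = 4 gives A_4.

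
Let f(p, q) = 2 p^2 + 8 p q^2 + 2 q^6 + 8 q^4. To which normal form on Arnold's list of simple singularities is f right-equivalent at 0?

A_5

The Hessian of f at 0 has rank 1. Corank 1: A-series; mu = 5 gives A_5.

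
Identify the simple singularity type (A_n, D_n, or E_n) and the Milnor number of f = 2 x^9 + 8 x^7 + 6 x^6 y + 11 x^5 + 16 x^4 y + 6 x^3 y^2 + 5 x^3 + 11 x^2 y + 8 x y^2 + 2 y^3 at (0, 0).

Type D_{4}, Milnor number mu = 4.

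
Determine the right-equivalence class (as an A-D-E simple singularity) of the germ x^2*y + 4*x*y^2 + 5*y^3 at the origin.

D_{4}

The Hessian of f at 0 has rank 0. Corank 2; j^3 = y*(x^2 + 4*x*y + 5*y^2) splits into three distinct lines over C (the quadratic factor has nonzero discriminant), so D_4.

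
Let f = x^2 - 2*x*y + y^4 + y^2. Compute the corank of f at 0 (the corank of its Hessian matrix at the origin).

1

The Hessian at 0 is [[2, -2], [-2, 2]] of rank 1; hence corank 1.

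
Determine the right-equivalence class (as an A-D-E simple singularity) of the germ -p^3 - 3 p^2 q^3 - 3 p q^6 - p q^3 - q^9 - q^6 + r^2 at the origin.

The Hessian of f at 0 has rank 1. Corank 2; j^3 = -p^3 is a perfect cube, so E-series; the 4-jet and mu = 7 give E_7.

E_7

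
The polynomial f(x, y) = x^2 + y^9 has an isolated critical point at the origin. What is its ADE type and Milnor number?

Type A_{8}, Milnor number mu = 8.

The Hessian of f at 0 has rank 1. Corank 1: A-series; mu = 8 gives A_8.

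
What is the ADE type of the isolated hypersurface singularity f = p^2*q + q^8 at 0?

D_9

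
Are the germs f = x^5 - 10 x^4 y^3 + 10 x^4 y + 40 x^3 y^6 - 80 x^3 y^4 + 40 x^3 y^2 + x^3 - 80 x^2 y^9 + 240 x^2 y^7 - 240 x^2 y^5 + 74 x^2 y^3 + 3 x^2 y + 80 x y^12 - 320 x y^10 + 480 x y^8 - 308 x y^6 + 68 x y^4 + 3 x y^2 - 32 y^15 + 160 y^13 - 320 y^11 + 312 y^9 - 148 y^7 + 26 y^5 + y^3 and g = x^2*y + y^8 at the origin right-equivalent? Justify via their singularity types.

No.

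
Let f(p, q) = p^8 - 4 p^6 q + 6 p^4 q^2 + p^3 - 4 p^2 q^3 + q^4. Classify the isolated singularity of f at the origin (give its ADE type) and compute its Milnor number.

Type E_6, Milnor number mu = 6.

The Hessian of f at 0 has rank 0. Corank 2; j^3 = p^3 is a perfect cube, so E-series; the 4-jet and mu = 6 give E_6.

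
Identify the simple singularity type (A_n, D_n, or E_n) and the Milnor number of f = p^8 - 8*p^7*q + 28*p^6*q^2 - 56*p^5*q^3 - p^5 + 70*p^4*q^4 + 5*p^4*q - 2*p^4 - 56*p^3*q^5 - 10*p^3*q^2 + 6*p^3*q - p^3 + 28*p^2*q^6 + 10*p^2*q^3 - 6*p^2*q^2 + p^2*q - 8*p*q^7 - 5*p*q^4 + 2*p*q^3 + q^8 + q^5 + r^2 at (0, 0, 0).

Type D_{9}, Milnor number mu = 9.

The Hessian of f at 0 is [[0, 0, 0], [0, 0, 0], [0, 0, 2]] with rank 1, so corank 2. A Groebner basis of the Jacobian ideal J(f) in C{p,q,r} is {p^2*q^2 + 11*p^2*q/4 - p^2 - 5*p*q^2/2 + 3*p*q/4 + 3*q^3/4, 53*p^2*q/8 - 2*p^2 + p*q^3 - 21*p*q^2/4 + 13*p*q/8 + 13*q^3/8, 21*p^2*q/2 - 3*p^2 - 7*p*q^2 + 5*p*q/2 + q^4 + 5*q^3/2, p^3 - 3*p^2*q + p^2 + 3*p*q^2 - p*q - q^3, r}; counting standard monomials gives mu = 9. Corank 2; j^3 = -p^2*(p - q) has shape L^2 M (L != M), so D-series; mu = 9 gives D_9.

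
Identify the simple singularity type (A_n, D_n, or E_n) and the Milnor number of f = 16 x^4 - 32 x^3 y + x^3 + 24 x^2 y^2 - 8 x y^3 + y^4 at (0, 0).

Type E6, Milnor number mu = 6.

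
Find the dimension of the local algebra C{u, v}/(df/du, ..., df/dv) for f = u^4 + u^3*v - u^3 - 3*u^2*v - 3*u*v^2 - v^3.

The Hessian of f at 0 is [[0, 0], [0, 0]] with rank 0, so corank 2. A Groebner basis of the Jacobian ideal J(f) in C{u,v} is {3*u^2 + 6*u*v + v^4 + v^3 + 3*v^2, u^3 - 3*u^2 - 6*u*v - 3*v^2, u^2*v + 3*u^2 + 6*u*v + 3*v^2, -2*u^2 + u*v^2 - 4*u*v + v^3/3 - 2*v^2}; counting standard monomials gives mu = 7. Corank 2; j^3 = -(u + v)^3 is a perfect cube, so E-series; the 4-jet and mu = 7 give E_7.

7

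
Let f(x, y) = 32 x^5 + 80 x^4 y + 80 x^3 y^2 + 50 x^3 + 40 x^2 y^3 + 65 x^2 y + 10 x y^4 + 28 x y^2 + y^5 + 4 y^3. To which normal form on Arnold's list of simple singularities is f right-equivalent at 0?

D_{6}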